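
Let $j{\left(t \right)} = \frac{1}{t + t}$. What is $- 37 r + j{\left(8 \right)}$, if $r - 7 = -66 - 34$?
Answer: $\frac{55057}{16} \approx 3441.1$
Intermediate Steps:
$j{\left(t \right)} = \frac{1}{2 t}$
$r = -93$ ($r = 7 - 100 = -93$)
$- 37 r + j{\left(8 \right)} = \left(-37\right) \left(-93\right) + \frac{1}{2 \cdot 8} = 3441 + \frac{1}{2} \cdot \frac{1}{8} = 3441 + \frac{1}{16} = \frac{55057}{16}$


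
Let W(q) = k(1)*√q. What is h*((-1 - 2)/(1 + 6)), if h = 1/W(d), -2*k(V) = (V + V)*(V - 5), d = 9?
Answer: -1/28 ≈ -0.035714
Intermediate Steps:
k(V) = -V*(-5 + V) (k(V) = -(V + V)*(V - 5)/2 = -2*V*(-5 + V)/2 = -V*(-5 + V))
W(q) = 4*√q (W(q) = (1*(5 - 1*1))*√q = (1*(5 - 1))*√q = (1*4)*√q = 4*√q)
h = 1/12 (h = 1/(4*√9) = 1/(4*3) = 1/12 ≈ 0.083333)
h*((-1 - 2)/(1 + 6)) = ((-1 - 2)/(1 + 6))/12 = (-3/7)/12 = (-3*⅐)/12 = (1/12)*(-3/7) = -1/28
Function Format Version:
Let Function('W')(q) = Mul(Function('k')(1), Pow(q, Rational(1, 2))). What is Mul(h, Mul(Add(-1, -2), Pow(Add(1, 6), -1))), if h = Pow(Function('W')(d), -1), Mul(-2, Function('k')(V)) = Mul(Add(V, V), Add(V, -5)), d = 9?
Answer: Rational(-1, 28) ≈ -0.035714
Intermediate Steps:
Function('k')(V) = Mul(-1, V, Add(-5, V)) (Function('k')(V) = Mul(Rational(-1, 2), Mul(Add(V, V), Add(V, -5))) = Mul(Rational(-1, 2), Mul(Mul(2, V), Add(-5, V))) = Mul(Rational(-1, 2), Mul(2, V, Add(-5, V))) = Mul(-1, V, Add(-5, V)))
Function('W')(q) = Mul(4, Pow(q, Rational(1, 2))) (Function('W')(q) = Mul(Mul(1, Add(5, Mul(-1, 1))), Pow(q, Rational(1, 2))) = Mul(Mul(1, Add(5, -1)), Pow(q, Rational(1, 2))) = Mul(Mul(1, 4), Pow(q, Rational(1, 2))) = Mul(4, Pow(q, Rational(1, 2))))
h = Rational(1, 12) (h = Pow(Mul(4, Pow(9, Rational(1, 2))), -1) = Pow(Mul(4, 3), -1) = Pow(12, -1) = Rational(1, 12) ≈ 0.083333)
Mul(h, Mul(Add(-1, -2), Pow(Add(1, 6), -1))) = Mul(Rational(1, 12), Mul(Add(-1, -2), Pow(Add(1, 6), -1))) = Mul(Rational(1, 12), Mul(-3, Pow(7, -1))) = Mul(Rational(1, 12), Mul(-3, Rational(1, 7))) = Mul(Rational(1, 12), Rational(-3, 7)) = Rational(-1, 28)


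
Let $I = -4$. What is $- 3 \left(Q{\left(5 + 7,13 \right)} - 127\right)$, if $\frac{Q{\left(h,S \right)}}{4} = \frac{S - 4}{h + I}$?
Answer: $\frac{735}{2} \approx 367.5$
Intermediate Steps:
$Q{\left(h,S \right)} = \frac{4 \left(-4 + S\right)}{-4 + h}$ ($Q{\left(h,S \right)} = 4 \frac{S - 4}{h - 4} = 4 \frac{-4 + S}{-4 + h} = \frac{4 \left(-4 + S\right)}{-4 + h}$)
$- 3 \left(Q{\left(5 + 7,13 \right)} - 127\right) = - 3 \left(\frac{4 \left(-4 + 13\right)}{-4 + \left(5 + 7\right)} - 127\right) = - 3 \left(4 \frac{1}{-4 + 12} \cdot 9 - 127\right) = - 3 \left(4 \cdot \frac{1}{8} \cdot 9 - 127\right) = - 3 \left(\frac{9}{2} - 127\right) = \left(-3\right) \left(- \frac{245}{2}\right) = \frac{735}{2}$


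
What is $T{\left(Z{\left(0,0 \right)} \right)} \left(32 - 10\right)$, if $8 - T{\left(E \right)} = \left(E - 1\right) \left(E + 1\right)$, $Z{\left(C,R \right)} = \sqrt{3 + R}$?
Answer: $132$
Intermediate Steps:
$T{\left(E \right)} = 8 - \left(1 + E\right) \left(-1 + E\right)$ ($T{\left(E \right)} = 8 - \left(E - 1\right) \left(E + 1\right) = 8 - \left(-1 + E\right) \left(1 + E\right) = 8 - \left(1 + E\right) \left(-1 + E\right)$)
$T{\left(Z{\left(0,0 \right)} \right)} \left(32 - 10\right) = \left(9 - \left(\sqrt{3 + 0}\right)^{2}\right) \left(32 - 10\right) = \left(9 - \left(\sqrt{3}\right)^{2}\right) 22 = \left(9 - 3\right) 22 = 6 \cdot 22 = 132$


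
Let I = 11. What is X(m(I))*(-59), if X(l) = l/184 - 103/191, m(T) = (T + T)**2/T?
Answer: 155583/8786 ≈ 17.708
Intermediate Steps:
m(T) = 4*T (m(T) = (2*T)**2/T = (4*T**2)/T = 4*T)
X(l) = -103/191 + l/184 (X(l) = l*(1/184) - 103*1/191 = l/184 - 103/191 = -103/191 + l/184)
X(m(I))*(-59) = (-103/191 + (4*11)/184)*(-59) = (-103/191 + (1/184)*44)*(-59) = (-103/191 + 11/46)*(-59) = -2637/8786*(-59) = 155583/8786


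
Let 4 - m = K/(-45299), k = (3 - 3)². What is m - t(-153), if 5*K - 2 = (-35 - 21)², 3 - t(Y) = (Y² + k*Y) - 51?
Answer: 5290699843/226495 ≈ 23359.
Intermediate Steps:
k = 0 (k = 0² = 0)
t(Y) = 54 - Y² (t(Y) = 3 - ((Y² + 0*Y) - 51) = 3 - ((Y² + 0) - 51) = 3 - (Y² - 51) = 3 - (-51 + Y²) = 3 + (51 - Y²) = 54 - Y²)
K = 3138/5 (K = ⅖ + (-35 - 21)²/5 = ⅖ + (⅕)*(-56)² = ⅖ + (⅕)*3136 = ⅖ + 3136/5 = 3138/5 ≈ 627.60)
m = 909118/226495 (m = 4 - 3138/(5*(-45299)) = 4 - 3138*(-1)/(5*45299) = 4 - 1*(-3138/226495) = 4 + 3138/226495 = 909118/226495 ≈ 4.0139)
m - t(-153) = 909118/226495 - (54 - 1*(-153)²) = 909118/226495 - (54 - 1*23409) = 909118/226495 - (54 - 23409) = 909118/226495 - 1*(-23355) = 909118/226495 + 23355 = 5290699843/226495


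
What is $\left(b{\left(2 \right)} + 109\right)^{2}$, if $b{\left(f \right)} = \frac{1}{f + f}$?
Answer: $\frac{190969}{16} \approx 11936.0$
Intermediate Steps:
$b{\left(f \right)} = \frac{1}{2 f}$
$\left(b{\left(2 \right)} + 109\right)^{2} = \left(\frac{1}{2 \cdot 2} + 109\right)^{2} = \left(\frac{1}{2} \cdot \frac{1}{2} + 109\right)^{2} = \left(\frac{1}{4} + 109\right)^{2} = \left(\frac{437}{4}\right)^{2} = \frac{190969}{16}$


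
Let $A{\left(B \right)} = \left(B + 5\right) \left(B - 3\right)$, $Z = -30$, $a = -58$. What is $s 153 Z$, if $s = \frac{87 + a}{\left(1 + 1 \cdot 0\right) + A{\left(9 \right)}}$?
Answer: $-1566$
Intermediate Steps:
$A{\left(B \right)} = \left(-3 + B\right) \left(5 + B\right)$ ($A{\left(B \right)} = \left(5 + B\right) \left(-3 + B\right) = \left(-3 + B\right) \left(5 + B\right)$)
$s = \frac{29}{85}$ ($s = \frac{87 - 58}{\left(1 + 1 \cdot 0\right) + \left(-15 + 9^{2} + 2 \cdot 9\right)} = \frac{29}{\left(1 + 0\right) + \left(-15 + 81 + 18\right)} = \frac{29}{1 + 84} = \frac{29}{85} \approx 0.34118$)
$s 153 Z = \frac{29}{85} \cdot 153 \left(-30\right) = \frac{261}{5} \left(-30\right) = -1566$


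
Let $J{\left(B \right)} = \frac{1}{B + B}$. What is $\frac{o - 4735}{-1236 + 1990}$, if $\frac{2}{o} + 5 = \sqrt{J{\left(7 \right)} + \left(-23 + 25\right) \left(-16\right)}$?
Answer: $- \frac{3773935}{600938} - \frac{i \sqrt{6258}}{300469} \approx -6.2801 - 0.00026328 i$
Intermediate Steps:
$J{\left(B \right)} = \frac{1}{2 B}$
$o = \frac{2}{-5 + \frac{i \sqrt{6258}}{14}}$ ($o = \frac{2}{-5 + \sqrt{\frac{1}{2 \cdot 7} + \left(-23 + 25\right) \left(-16\right)}} = \frac{2}{-5 + \sqrt{\frac{1}{2} \cdot \frac{1}{7} + 2 \left(-16\right)}} = \frac{2}{-5 + \sqrt{\frac{1}{14} - 32}} = \frac{2}{-5 + \sqrt{- \frac{447}{14}}} = \frac{2}{-5 + \frac{i \sqrt{6258}}{14}} \approx -0.17566 - 0.19851 i$)
$\frac{o - 4735}{-1236 + 1990} = \frac{\left(- \frac{140}{797} - \frac{2 i \sqrt{6258}}{797}\right) - 4735}{-1236 + 1990} = \frac{- \frac{3773935}{797} - \frac{2 i \sqrt{6258}}{797}}{754} = \left(- \frac{3773935}{797} - \frac{2 i \sqrt{6258}}{797}\right) \frac{1}{754} = - \frac{3773935}{600938} - \frac{i \sqrt{6258}}{300469}$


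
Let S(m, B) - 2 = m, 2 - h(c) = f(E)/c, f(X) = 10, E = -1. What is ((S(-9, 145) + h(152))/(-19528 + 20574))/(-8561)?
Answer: 55/97223608 ≈ 5.6571e-7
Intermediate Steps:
h(c) = 2 - 10/c
S(m, B) = 2 + m
((S(-9, 145) + h(152))/(-19528 + 20574))/(-8561) = (((2 - 9) + (2 - 10/152))/(-19528 + 20574))/(-8561) = ((-7 + (2 - 10*1/152))/1046)*(-1/8561) = ((-7 + (2 - 5/76))*(1/1046))*(-1/8561) = ((-7 + 147/76)*(1/1046))*(-1/8561) = -385/76*1/1046*(-1/8561) = -385/79496*(-1/8561) = 55/97223608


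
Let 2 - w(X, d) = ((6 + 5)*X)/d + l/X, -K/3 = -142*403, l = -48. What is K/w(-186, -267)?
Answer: -236829801/8168 ≈ -28995.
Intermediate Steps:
K = 171678 (K = -(-426)*403 = -3*(-57226) = 171678)
w(X, d) = 2 + 48/X - 11*X/d (w(X, d) = 2 - (((6 + 5)*X)/d - 48/X) = 2 - ((11*X)/d - 48/X) = 2 - (11*X/d - 48/X) = 2 - (-48/X + 11*X/d) = 2 + (48/X - 11*X/d) = 2 + 48/X - 11*X/d)
K/w(-186, -267) = 171678/(2 + 48/(-186) - 11*(-186)/(-267)) = 171678/(2 + 48*(-1/186) - 11*(-186)*(-1/267)) = 171678/(2 - 8/31 - 682/89) = 171678/(-16336/2759) = 171678*(-2759/16336) = -236829801/8168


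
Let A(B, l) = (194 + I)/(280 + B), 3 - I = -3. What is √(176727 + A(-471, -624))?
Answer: √6447139487/191 ≈ 420.39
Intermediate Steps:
I = 6 (I = 3 - 1*(-3) = 3 + 3 = 6)
A(B, l) = 200/(280 + B) (A(B, l) = (194 + 6)/(280 + B) = 200/(280 + B))
√(176727 + A(-471, -624)) = √(176727 + 200/(280 - 471)) = √(176727 + 200/(-191)) = √(176727 + 200*(-1/191)) = √(176727 - 200/191) = √(33754657/191) = √6447139487/191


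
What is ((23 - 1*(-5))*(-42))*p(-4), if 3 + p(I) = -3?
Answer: 7056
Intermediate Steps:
p(I) = -6 (p(I) = -3 - 3 = -6)
((23 - 1*(-5))*(-42))*p(-4) = ((23 - 1*(-5))*(-42))*(-6) = ((23 + 5)*(-42))*(-6) = (28*(-42))*(-6) = -1176*(-6) = 7056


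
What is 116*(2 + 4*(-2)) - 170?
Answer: -866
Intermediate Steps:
116*(2 + 4*(-2)) - 170 = 116*(2 - 8) - 170 = 116*(-6) - 170 = -696 - 170 = -866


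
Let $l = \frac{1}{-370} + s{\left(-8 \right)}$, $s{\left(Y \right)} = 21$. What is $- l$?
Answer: $- \frac{7769}{370} \approx -20.997$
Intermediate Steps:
$l = \frac{7769}{370}$ ($l = \frac{1}{-370} + 21 = - \frac{1}{370} + 21 = \frac{7769}{370} \approx 20.997$)
$- l = \left(-1\right) \frac{7769}{370} = - \frac{7769}{370}$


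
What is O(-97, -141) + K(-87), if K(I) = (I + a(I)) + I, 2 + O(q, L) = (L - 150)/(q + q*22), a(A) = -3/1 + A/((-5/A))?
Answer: -194657/115 ≈ -1692.7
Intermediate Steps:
a(A) = -3 - A²/5 (a(A) = -3*1 + A*(-A/5) = -3 - A²/5)
O(q, L) = -2 + (-150 + L)/(23*q) (O(q, L) = -2 + (L - 150)/(q + q*22) = -2 + (-150 + L)/(q + 22*q) = -2 + (-150 + L)/((23*q)) = -2 + (-150 + L)*(1/(23*q)) = -2 + (-150 + L)/(23*q))
K(I) = -3 + 2*I - I²/5 (K(I) = (I + (-3 - I²/5)) + I = (-3 + I - I²/5) + I = -3 + 2*I - I²/5)
O(-97, -141) + K(-87) = (1/23)*(-150 - 141 - 46*(-97))/(-97) + (-3 + 2*(-87) - ⅕*(-87)²) = (1/23)*(-1/97)*(-150 - 141 + 4462) + (-3 - 174 - ⅕*7569) = (1/23)*(-1/97)*4171 + (-3 - 174 - 7569/5) = -43/23 - 8454/5 = -194657/115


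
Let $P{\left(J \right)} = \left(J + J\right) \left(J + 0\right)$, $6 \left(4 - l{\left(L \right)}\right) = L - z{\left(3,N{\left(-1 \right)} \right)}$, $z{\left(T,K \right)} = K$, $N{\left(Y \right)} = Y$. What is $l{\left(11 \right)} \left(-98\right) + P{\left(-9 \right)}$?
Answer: $-34$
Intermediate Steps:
$l{\left(L \right)} = \frac{23}{6} - \frac{L}{6}$ ($l{\left(L \right)} = 4 - \frac{L - -1}{6} = 4 - \frac{L + 1}{6} = 4 - \frac{1 + L}{6} = 4 - \left(\frac{1}{6} + \frac{L}{6}\right) = \frac{23}{6} - \frac{L}{6}$)
$P{\left(J \right)} = 2 J^{2}$ ($P{\left(J \right)} = 2 J J = 2 J^{2}$)
$l{\left(11 \right)} \left(-98\right) + P{\left(-9 \right)} = \left(\frac{23}{6} - \frac{11}{6}\right) \left(-98\right) + 2 \left(-9\right)^{2} = \left(\frac{23}{6} - \frac{11}{6}\right) \left(-98\right) + 2 \cdot 81 = 2 \left(-98\right) + 162 = -196 + 162 = -34$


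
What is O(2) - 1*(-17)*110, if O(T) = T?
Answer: 1872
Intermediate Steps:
O(2) - 1*(-17)*110 = 2 - 1*(-17)*110 = 2 + 17*110 = 2 + 1870 = 1872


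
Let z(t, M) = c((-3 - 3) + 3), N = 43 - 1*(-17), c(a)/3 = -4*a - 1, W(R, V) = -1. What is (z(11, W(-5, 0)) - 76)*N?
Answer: -2580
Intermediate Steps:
c(a) = -3 - 12*a (c(a) = 3*(-4*a - 1) = 3*(-1 - 4*a) = -3 - 12*a)
N = 60 (N = 43 + 17 = 60)
z(t, M) = 33 (z(t, M) = -3 - 12*((-3 - 3) + 3) = -3 - 12*(-6 + 3) = -3 - 12*(-3) = -3 + 36 = 33)
(z(11, W(-5, 0)) - 76)*N = (33 - 76)*60 = -43*60 = -2580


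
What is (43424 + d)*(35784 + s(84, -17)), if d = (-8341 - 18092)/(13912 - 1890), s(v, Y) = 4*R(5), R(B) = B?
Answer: 9345146454290/6011 ≈ 1.5547e+9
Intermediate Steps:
s(v, Y) = 20 (s(v, Y) = 4*5 = 20)
d = -26433/12022 ≈ -2.1987
(43424 + d)*(35784 + s(84, -17)) = (43424 - 26433/12022)*(35784 + 20) = (522016895/12022)*35804 = 9345146454290/6011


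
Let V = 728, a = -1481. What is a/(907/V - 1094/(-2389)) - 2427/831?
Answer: -715878181799/820821635 ≈ -872.15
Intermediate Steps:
a/(907/V - 1094/(-2389)) - 2427/831 = -1481/(907/728 - 1094/(-2389)) - 2427/831 = -1481/(907*(1/728) - 1094*(-1/2389)) - 2427*1/831 = -1481/(907/728 + 1094/2389) - 809/277 = -1481/2963255/1739192 - 809/277 = -1481*1739192/2963255 - 809/277 = -2575743352/2963255 - 809/277 = -715878181799/820821635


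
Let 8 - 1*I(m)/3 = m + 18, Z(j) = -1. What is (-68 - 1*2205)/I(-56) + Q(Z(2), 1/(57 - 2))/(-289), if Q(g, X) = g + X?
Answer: -36121883/2193510 ≈ -16.468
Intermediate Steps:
I(m) = -30 - 3*m (I(m) = 24 - 3*(m + 18) = 24 - 3*(18 + m) = 24 + (-54 - 3*m) = -30 - 3*m)
Q(g, X) = X + g
(-68 - 1*2205)/I(-56) + Q(Z(2), 1/(57 - 2))/(-289) = (-68 - 1*2205)/(-30 - 3*(-56)) + (1/(57 - 2) - 1)/(-289) = (-68 - 2205)/(-30 + 168) + (1/55 - 1)*(-1/289) = -2273/138 + (1/55 - 1)*(-1/289) = -2273*1/138 - 54/55*(-1/289) = -2273/138 + 54/15895 = -36121883/2193510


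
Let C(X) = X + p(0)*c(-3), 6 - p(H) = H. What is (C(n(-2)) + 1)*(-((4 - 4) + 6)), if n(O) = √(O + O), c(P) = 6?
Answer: -222 - 12*I ≈ -222.0 - 12.0*I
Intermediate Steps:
p(H) = 6 - H
n(O) = √2*√O (n(O) = √(2*O) = √2*√O)
C(X) = 36 + X (C(X) = X + (6 - 1*0)*6 = X + (6 + 0)*6 = X + 6*6 = X + 36 = 36 + X)
(C(n(-2)) + 1)*(-((4 - 4) + 6)) = ((36 + √2*√(-2)) + 1)*(-((4 - 4) + 6)) = ((36 + √2*(I*√2)) + 1)*(-(0 + 6)) = ((36 + 2*I) + 1)*(-1*6) = (37 + 2*I)*(-6) = -222 - 12*I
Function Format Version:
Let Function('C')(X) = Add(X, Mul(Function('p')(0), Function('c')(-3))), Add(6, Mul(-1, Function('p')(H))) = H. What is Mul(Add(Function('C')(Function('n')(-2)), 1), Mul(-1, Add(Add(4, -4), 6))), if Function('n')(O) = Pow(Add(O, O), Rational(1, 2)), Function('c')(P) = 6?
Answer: Add(-222, Mul(-12, I)) ≈ Add(-222.00, Mul(-12.000, I))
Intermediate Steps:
Function('p')(H) = Add(6, Mul(-1, H))
Function('n')(O) = Mul(Pow(2, Rational(1, 2)), Pow(O, Rational(1, 2))) (Function('n')(O) = Pow(Mul(2, O), Rational(1, 2)) = Mul(Pow(2, Rational(1, 2)), Pow(O, Rational(1, 2))))
Function('C')(X) = Add(36, X) (Function('C')(X) = Add(X, Mul(Add(6, Mul(-1, 0)), 6)) = Add(X, Mul(Add(6, 0), 6)) = Add(X, Mul(6, 6)) = Add(X, 36) = Add(36, X))
Mul(Add(Function('C')(Function('n')(-2)), 1), Mul(-1, Add(Add(4, -4), 6))) = Mul(Add(Add(36, Mul(Pow(2, Rational(1, 2)), Pow(-2, Rational(1, 2)))), 1), Mul(-1, Add(Add(4, -4), 6))) = Mul(Add(Add(36, Mul(Pow(2, Rational(1, 2)), Mul(I, Pow(2, Rational(1, 2))))), 1), Mul(-1, Add(0, 6))) = Mul(Add(Add(36, Mul(2, I)), 1), Mul(-1, 6)) = Mul(Add(37, Mul(2, I)), -6) = Add(-222, Mul(-12, I))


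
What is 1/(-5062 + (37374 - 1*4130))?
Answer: 1/28182 ≈ 3.5484e-5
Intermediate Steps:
1/(-5062 + (37374 - 1*4130)) = 1/(-5062 + (37374 - 4130)) = 1/(-5062 + 33244) = 1/28182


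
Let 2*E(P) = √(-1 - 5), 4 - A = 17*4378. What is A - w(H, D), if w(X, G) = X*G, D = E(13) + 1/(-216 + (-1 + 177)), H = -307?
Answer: -2977187/40 + 307*I*√6/2 ≈ -74430.0 + 376.0*I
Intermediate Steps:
A = -74422 (A = 4 - 17*4378 = 4 - 1*74426 = 4 - 74426 = -74422)
E(P) = I*√6/2 (E(P) = √(-1 - 5)/2 = √(-6)/2 = (I*√6)/2 = I*√6/2)
D = -1/40 + I*√6/2 (D = I*√6/2 + 1/(-216 + (-1 + 177)) = I*√6/2 + 1/(-216 + 176) = I*√6/2 + 1/(-40) = I*√6/2 - 1/40 = -1/40 + I*√6/2 ≈ -0.025 + 1.2247*I)
w(X, G) = G*X
A - w(H, D) = -74422 - (-1/40 + I*√6/2)*(-307) = -74422 - (307/40 - 307*I*√6/2) = -74422 + (-307/40 + 307*I*√6/2) = -2977187/40 + 307*I*√6/2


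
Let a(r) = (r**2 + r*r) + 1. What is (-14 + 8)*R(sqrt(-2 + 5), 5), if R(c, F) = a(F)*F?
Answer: -1530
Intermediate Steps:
a(r) = 1 + 2*r**2 (a(r) = (r**2 + r**2) + 1 = 2*r**2 + 1 = 1 + 2*r**2)
R(c, F) = F*(1 + 2*F**2) (R(c, F) = (1 + 2*F**2)*F = F*(1 + 2*F**2))
(-14 + 8)*R(sqrt(-2 + 5), 5) = (-14 + 8)*(5 + 2*5**3) = -6*(5 + 2*125) = -6*(5 + 250) = -6*255 = -1530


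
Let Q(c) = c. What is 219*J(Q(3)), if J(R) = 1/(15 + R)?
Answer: 73/6 ≈ 12.167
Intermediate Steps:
219*J(Q(3)) = 219/(15 + 3) = 219/18 = 219*(1/18) = 73/6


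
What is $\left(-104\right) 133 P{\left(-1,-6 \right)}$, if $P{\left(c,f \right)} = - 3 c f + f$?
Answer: $331968$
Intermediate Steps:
$P{\left(c,f \right)} = f - 3 c f$ ($P{\left(c,f \right)} = - 3 c f + f = f - 3 c f$)
$\left(-104\right) 133 P{\left(-1,-6 \right)} = \left(-104\right) 133 \left(- 6 \left(1 - -3\right)\right) = - 13832 \left(- 6 \left(1 + 3\right)\right) = - 13832 \left(\left(-6\right) 4\right) = \left(-13832\right) \left(-24\right) = 331968$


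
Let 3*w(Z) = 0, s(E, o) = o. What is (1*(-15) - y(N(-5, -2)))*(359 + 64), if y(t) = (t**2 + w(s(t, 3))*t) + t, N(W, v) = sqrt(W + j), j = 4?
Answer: -5922 - 423*I ≈ -5922.0 - 423.0*I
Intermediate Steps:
w(Z) = 0 (w(Z) = (1/3)*0 = 0)
N(W, v) = sqrt(4 + W) (N(W, v) = sqrt(W + 4) = sqrt(4 + W))
y(t) = t + t**2 (y(t) = (t**2 + 0*t) + t = (t**2 + 0) + t = t**2 + t = t + t**2)
(1*(-15) - y(N(-5, -2)))*(359 + 64) = (1*(-15) - sqrt(4 - 5)*(1 + sqrt(4 - 5)))*(359 + 64) = (-15 - sqrt(-1)*(1 + sqrt(-1)))*423 = (-15 - I*(1 + I))*423 = -6345 - 423*I*(1 + I)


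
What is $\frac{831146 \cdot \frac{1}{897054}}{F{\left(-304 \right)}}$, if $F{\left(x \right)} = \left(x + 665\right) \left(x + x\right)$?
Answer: $- \frac{415573}{98446294176} \approx -4.2213 \cdot 10^{-6}$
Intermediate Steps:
$F{\left(x \right)} = 2 x \left(665 + x\right)$ ($F{\left(x \right)} = \left(665 + x\right) 2 x = 2 x \left(665 + x\right)$)
$\frac{831146 \cdot \frac{1}{897054}}{F{\left(-304 \right)}} = \frac{831146 \cdot \frac{1}{897054}}{2 \left(-304\right) \left(665 - 304\right)} = \frac{831146 \cdot \frac{1}{897054}}{2 \left(-304\right) 361} = \frac{415573}{448527 \left(-219488\right)} = \frac{415573}{448527} \left(- \frac{1}{219488}\right) = - \frac{415573}{98446294176}$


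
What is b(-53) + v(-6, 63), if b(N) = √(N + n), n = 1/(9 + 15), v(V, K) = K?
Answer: 63 + I*√7626/12 ≈ 63.0 + 7.2772*I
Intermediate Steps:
n = 1/24 ≈ 0.041667
b(N) = √(1/24 + N) (b(N) = √(N + 1/24) = √(1/24 + N))
b(-53) + v(-6, 63) = √(6 + 144*(-53))/12 + 63 = √(6 - 7632)/12 + 63 = √(-7626)/12 + 63 = (I*√7626)/12 + 63 = I*√7626/12 + 63 = 63 + I*√7626/12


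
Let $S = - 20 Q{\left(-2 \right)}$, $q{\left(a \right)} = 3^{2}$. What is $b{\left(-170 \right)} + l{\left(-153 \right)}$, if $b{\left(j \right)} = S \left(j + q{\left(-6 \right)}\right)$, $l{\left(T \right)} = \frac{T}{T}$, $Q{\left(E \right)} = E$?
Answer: $-6439$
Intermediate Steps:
$l{\left(T \right)} = 1$
$q{\left(a \right)} = 9$
$S = 40$ ($S = \left(-20\right) \left(-2\right) = 40$)
$b{\left(j \right)} = 360 + 40 j$ ($b{\left(j \right)} = 40 \left(j + 9\right) = 40 \left(9 + j\right) = 360 + 40 j$)
$b{\left(-170 \right)} + l{\left(-153 \right)} = \left(360 + 40 \left(-170\right)\right) + 1 = \left(360 - 6800\right) + 1 = -6440 + 1 = -6439$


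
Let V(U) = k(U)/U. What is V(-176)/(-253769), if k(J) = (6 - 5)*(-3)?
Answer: -3/44663344 ≈ -6.7169e-8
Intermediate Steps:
k(J) = -3 (k(J) = 1*(-3) = -3)
V(U) = -3/U
V(-176)/(-253769) = -3/(-176)/(-253769) = -3*(-1/176)*(-1/253769) = (3/176)*(-1/253769) = -3/44663344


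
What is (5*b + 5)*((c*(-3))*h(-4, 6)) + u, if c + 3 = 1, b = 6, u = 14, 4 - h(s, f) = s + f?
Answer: 434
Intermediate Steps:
h(s, f) = 4 - f - s (h(s, f) = 4 - (s + f) = 4 - (f + s) = 4 + (-f - s) = 4 - f - s)
c = -2 (c = -3 + 1 = -2)
(5*b + 5)*((c*(-3))*h(-4, 6)) + u = (5*6 + 5)*((-2*(-3))*(4 - 1*6 - 1*(-4))) + 14 = (30 + 5)*(6*(4 - 6 + 4)) + 14 = 35*(6*2) + 14 = 35*12 + 14 = 420 + 14 = 434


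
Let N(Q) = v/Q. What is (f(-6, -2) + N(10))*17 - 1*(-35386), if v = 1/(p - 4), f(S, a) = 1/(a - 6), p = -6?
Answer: 7076741/200 ≈ 35384.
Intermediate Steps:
f(S, a) = 1/(-6 + a)
v = -⅒ (v = 1/(-6 - 4) = 1/(-10) = -⅒ ≈ -0.10000)
N(Q) = -1/(10*Q)
(f(-6, -2) + N(10))*17 - 1*(-35386) = (1/(-6 - 2) - ⅒/10)*17 - 1*(-35386) = (1/(-8) - ⅒*⅒)*17 + 35386 = (-⅛ - 1/100)*17 + 35386 = -27/200*17 + 35386 = -459/200 + 35386 = 7076741/200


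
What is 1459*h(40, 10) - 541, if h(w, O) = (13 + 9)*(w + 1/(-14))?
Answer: 8967604/7 ≈ 1.2811e+6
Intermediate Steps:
h(w, O) = -11/7 + 22*w (h(w, O) = 22*(w - 1/14) = 22*(-1/14 + w) = -11/7 + 22*w)
1459*h(40, 10) - 541 = 1459*(-11/7 + 22*40) - 541 = 1459*(-11/7 + 880) - 541 = 1459*(6149/7) - 541 = 8971391/7 - 541 = 8967604/7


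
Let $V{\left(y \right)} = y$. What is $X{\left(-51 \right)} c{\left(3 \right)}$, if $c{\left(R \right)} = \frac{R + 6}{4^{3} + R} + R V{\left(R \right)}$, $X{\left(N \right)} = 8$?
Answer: $\frac{4896}{67} \approx 73.075$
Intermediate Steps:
$c{\left(R \right)} = R^{2} + \frac{6 + R}{64 + R}$ ($c{\left(R \right)} = \frac{R + 6}{4^{3} + R} + R R = \frac{6 + R}{64 + R} + R^{2} = R^{2} + \frac{6 + R}{64 + R}$)
$X{\left(-51 \right)} c{\left(3 \right)} = 8 \frac{6 + 3 + 3^{3} + 64 \cdot 3^{2}}{64 + 3} = 8 \frac{6 + 3 + 27 + 64 \cdot 9}{67} = 8 \frac{6 + 3 + 27 + 576}{67} = 8 \cdot \frac{1}{67} \cdot 612 = 8 \cdot \frac{612}{67} = \frac{4896}{67}$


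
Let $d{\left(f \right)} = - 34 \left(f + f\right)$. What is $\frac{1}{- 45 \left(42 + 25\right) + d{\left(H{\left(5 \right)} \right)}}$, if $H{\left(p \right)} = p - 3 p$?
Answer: $- \frac{1}{2335} \approx -0.00042827$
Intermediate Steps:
$H{\left(p \right)} = - 2 p$
$d{\left(f \right)} = - 68 f$ ($d{\left(f \right)} = - 34 \cdot 2 f = - 68 f$)
$\frac{1}{- 45 \left(42 + 25\right) + d{\left(H{\left(5 \right)} \right)}} = \frac{1}{- 45 \left(42 + 25\right) - 68 \left(\left(-2\right) 5\right)} = \frac{1}{\left(-45\right) 67 - -680} = \frac{1}{-3015 + 680} = \frac{1}{-2335} = - \frac{1}{2335}$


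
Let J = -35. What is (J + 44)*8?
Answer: 72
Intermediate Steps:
(J + 44)*8 = (-35 + 44)*8 = 9*8 = 72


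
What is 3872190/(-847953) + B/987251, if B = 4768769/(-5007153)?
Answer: -708943183269541201/155248159849623817 ≈ -4.5665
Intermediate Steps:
B = -4768769/5007153 (B = 4768769*(-1/5007153) = -4768769/5007153 ≈ -0.95239)
3872190/(-847953) + B/987251 = 3872190/(-847953) - 4768769/5007153/987251 = 3872190*(-1/847953) - 4768769/5007153*1/987251 = -1290730/282651 - 4768769/4943316806403 = -708943183269541201/155248159849623817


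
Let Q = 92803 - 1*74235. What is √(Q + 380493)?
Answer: √399061 ≈ 631.71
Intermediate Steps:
Q = 18568 (Q = 92803 - 74235 = 18568)
√(Q + 380493) = √(18568 + 380493) = √399061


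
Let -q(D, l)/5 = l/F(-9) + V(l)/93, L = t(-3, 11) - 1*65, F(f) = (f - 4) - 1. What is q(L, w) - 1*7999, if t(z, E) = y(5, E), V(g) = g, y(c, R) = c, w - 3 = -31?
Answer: -744697/93 ≈ -8007.5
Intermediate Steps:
w = -28 (w = 3 - 31 = -28)
F(f) = -5 + f (F(f) = (-4 + f) - 1 = -5 + f)
t(z, E) = 5
L = -60 (L = 5 - 1*65 = 5 - 65 = -60)
q(D, l) = 395*l/1302 (q(D, l) = -5*(l/(-5 - 9) + l/93) = -5*(l/(-14) + l*(1/93)) = -5*(l*(-1/14) + l/93) = -5*(-l/14 + l/93) = -(-395)*l/1302 = 395*l/1302)
q(L, w) - 1*7999 = (395/1302)*(-28) - 1*7999 = -790/93 - 7999 = -744697/93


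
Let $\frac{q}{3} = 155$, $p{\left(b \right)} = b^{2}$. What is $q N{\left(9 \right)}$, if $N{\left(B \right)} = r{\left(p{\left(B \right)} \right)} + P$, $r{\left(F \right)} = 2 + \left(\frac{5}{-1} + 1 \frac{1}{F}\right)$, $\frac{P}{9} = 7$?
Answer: $\frac{753455}{27} \approx 27906.0$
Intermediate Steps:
$P = 63$ ($P = 9 \cdot 7 = 63$)
$q = 465$ ($q = 3 \cdot 155 = 465$)
$r{\left(F \right)} = -3 + \frac{1}{F}$ ($r{\left(F \right)} = 2 + \left(5 \left(-1\right) + \frac{1}{F}\right) = 2 - \left(5 - \frac{1}{F}\right) = -3 + \frac{1}{F}$)
$N{\left(B \right)} = 60 + \frac{1}{B^{2}}$ ($N{\left(B \right)} = \left(-3 + \frac{1}{B^{2}}\right) + 63 = 60 + \frac{1}{B^{2}}$)
$q N{\left(9 \right)} = 465 \left(60 + \frac{1}{81}\right) = 465 \cdot \frac{4861}{81} = \frac{753455}{27}$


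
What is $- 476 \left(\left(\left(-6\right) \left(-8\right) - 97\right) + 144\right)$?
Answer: $-45220$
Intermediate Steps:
$- 476 \left(\left(\left(-6\right) \left(-8\right) - 97\right) + 144\right) = - 476 \left(\left(48 - 97\right) + 144\right) = - 476 \left(-49 + 144\right) = \left(-476\right) 95 = -45220$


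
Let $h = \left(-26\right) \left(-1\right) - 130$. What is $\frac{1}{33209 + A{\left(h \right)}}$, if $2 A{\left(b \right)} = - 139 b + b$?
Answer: $\frac{1}{40385} \approx 2.4762 \cdot 10^{-5}$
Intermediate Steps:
$h = -104$ ($h = 26 - 130 = -104$)
$A{\left(b \right)} = - 69 b$ ($A{\left(b \right)} = \frac{- 139 b + b}{2} = \frac{\left(-138\right) b}{2} = - 69 b$)
$\frac{1}{33209 + A{\left(h \right)}} = \frac{1}{33209 - -7176} = \frac{1}{33209 + 7176} = \frac{1}{40385}$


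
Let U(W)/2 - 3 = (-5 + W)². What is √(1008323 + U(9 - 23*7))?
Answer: √1057627 ≈ 1028.4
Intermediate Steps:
U(W) = 6 + 2*(-5 + W)²
√(1008323 + U(9 - 23*7)) = √(1008323 + (6 + 2*(-5 + (9 - 23*7))²)) = √(1008323 + (6 + 2*(-5 + (9 - 161))²)) = √(1008323 + (6 + 2*(-5 - 152)²)) = √(1008323 + (6 + 2*(-157)²)) = √(1008323 + (6 + 2*24649)) = √(1008323 + (6 + 49298)) = √(1008323 + 49304) = √1057627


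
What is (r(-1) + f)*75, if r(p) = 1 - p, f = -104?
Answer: -7650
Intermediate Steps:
(r(-1) + f)*75 = ((1 - 1*(-1)) - 104)*75 = ((1 + 1) - 104)*75 = (2 - 104)*75 = -102*75 = -7650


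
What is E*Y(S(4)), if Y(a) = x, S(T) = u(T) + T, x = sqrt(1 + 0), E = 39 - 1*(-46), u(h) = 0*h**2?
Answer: 85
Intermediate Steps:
u(h) = 0
E = 85 (E = 39 + 46 = 85)
x = 1 (x = sqrt(1) = 1)
S(T) = T (S(T) = 0 + T = T)
Y(a) = 1
E*Y(S(4)) = 85*1 = 85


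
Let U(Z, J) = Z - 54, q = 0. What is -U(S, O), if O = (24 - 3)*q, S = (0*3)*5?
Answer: 54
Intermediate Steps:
S = 0 (S = 0*5 = 0)
O = 0 (O = (24 - 3)*0 = 21*0 = 0)
U(Z, J) = -54 + Z
-U(S, O) = -(-54 + 0) = -1*(-54) = 54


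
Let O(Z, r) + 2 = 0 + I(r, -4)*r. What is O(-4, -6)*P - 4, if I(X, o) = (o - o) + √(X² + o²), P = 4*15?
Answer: -124 - 720*√13 ≈ -2720.0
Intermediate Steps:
P = 60
I(X, o) = √(X² + o²) (I(X, o) = 0 + √(X² + o²) = √(X² + o²))
O(Z, r) = -2 + r*√(16 + r²) (O(Z, r) = -2 + (0 + √(r² + (-4)²)*r) = -2 + (0 + √(r² + 16)*r) = -2 + (0 + √(16 + r²)*r) = -2 + (0 + r*√(16 + r²)) = -2 + r*√(16 + r²))
O(-4, -6)*P - 4 = (-2 - 6*√(16 + (-6)²))*60 - 4 = (-2 - 6*√(16 + 36))*60 - 4 = (-2 - 12*√13)*60 - 4 = (-120 - 720*√13) - 4 = -124 - 720*√13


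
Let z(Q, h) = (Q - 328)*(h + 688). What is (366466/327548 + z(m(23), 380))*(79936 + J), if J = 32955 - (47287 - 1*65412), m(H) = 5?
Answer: -3700936751753724/81887 ≈ -4.5196e+10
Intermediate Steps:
z(Q, h) = (-328 + Q)*(688 + h)
J = 51080 (J = 32955 - (47287 - 65412) = 32955 - 1*(-18125) = 32955 + 18125 = 51080)
(366466/327548 + z(m(23), 380))*(79936 + J) = (366466/327548 + (-225664 - 328*380 + 688*5 + 5*380))*(79936 + 51080) = (366466*(1/327548) + (-225664 - 124640 + 3440 + 1900))*131016 = (183233/163774 - 344964)*131016 = -56495950903/163774*131016 = -3700936751753724/81887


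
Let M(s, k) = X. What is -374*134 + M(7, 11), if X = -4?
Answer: -50120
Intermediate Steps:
M(s, k) = -4
-374*134 + M(7, 11) = -374*134 - 4 = -50116 - 4 = -50120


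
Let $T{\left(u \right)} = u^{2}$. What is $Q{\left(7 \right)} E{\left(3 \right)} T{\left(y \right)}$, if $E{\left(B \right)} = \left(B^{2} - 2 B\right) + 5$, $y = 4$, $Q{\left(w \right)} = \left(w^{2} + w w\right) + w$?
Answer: $13440$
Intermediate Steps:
$Q{\left(w \right)} = w + 2 w^{2}$ ($Q{\left(w \right)} = \left(w^{2} + w^{2}\right) + w = 2 w^{2} + w = w + 2 w^{2}$)
$E{\left(B \right)} = 5 + B^{2} - 2 B$
$Q{\left(7 \right)} E{\left(3 \right)} T{\left(y \right)} = 7 \left(1 + 2 \cdot 7\right) \left(5 + 3^{2} - 6\right) 4^{2} = 7 \left(1 + 14\right) \left(5 + 9 - 6\right) 16 = 7 \cdot 15 \cdot 8 \cdot 16 = 105 \cdot 8 \cdot 16 = 840 \cdot 16 = 13440$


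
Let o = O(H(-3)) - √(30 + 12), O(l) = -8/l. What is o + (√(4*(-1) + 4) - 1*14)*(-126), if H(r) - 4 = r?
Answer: 1756 - √42 ≈ 1749.5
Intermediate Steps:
H(r) = 4 + r
o = -8 - √42 (o = -8/(4 - 3) - √(30 + 12) = -8/1 - √42 = -8*1 - √42 = -8 - √42 ≈ -14.481)
o + (√(4*(-1) + 4) - 1*14)*(-126) = (-8 - √42) + (√(4*(-1) + 4) - 1*14)*(-126) = (-8 - √42) + (√(-4 + 4) - 14)*(-126) = (-8 - √42) + (√0 - 14)*(-126) = (-8 - √42) + (0 - 14)*(-126) = (-8 - √42) - 14*(-126) = (-8 - √42) + 1764 = 1756 - √42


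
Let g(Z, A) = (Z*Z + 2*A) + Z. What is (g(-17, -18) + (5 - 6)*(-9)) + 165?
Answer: 410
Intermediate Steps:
g(Z, A) = Z + Z² + 2*A (g(Z, A) = (Z² + 2*A) + Z = Z + Z² + 2*A)
(g(-17, -18) + (5 - 6)*(-9)) + 165 = ((-17 + (-17)² + 2*(-18)) + (5 - 6)*(-9)) + 165 = ((-17 + 289 - 36) - 1*(-9)) + 165 = (236 + 9) + 165 = 245 + 165 = 410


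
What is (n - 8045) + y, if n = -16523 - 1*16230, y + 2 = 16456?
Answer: -24344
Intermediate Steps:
y = 16454 (y = -2 + 16456 = 16454)
n = -32753 (n = -16523 - 16230 = -32753)
(n - 8045) + y = (-32753 - 8045) + 16454 = -40798 + 16454 = -24344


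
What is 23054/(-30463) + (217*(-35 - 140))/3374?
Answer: -176373803/14683166 ≈ -12.012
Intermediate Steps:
23054/(-30463) + (217*(-35 - 140))/3374 = 23054*(-1/30463) + (217*(-175))*(1/3374) = -23054/30463 - 37975*1/3374 = -23054/30463 - 5425/482 = -176373803/14683166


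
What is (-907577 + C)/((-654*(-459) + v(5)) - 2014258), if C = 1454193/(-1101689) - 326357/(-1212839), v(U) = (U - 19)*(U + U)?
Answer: 1212679821306649921/2290481022345329052 ≈ 0.52944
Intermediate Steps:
v(U) = 2*U*(-19 + U) (v(U) = (-19 + U)*(2*U) = 2*U*(-19 + U))
C = -1404158066954/1336171385071 (C = 1454193*(-1/1101689) - 326357*(-1/1212839) = -1454193/1101689 + 326357/1212839 = -1404158066954/1336171385071 ≈ -1.0509)
(-907577 + C)/((-654*(-459) + v(5)) - 2014258) = (-907577 - 1404158066954/1336171385071)/((-654*(-459) + 2*5*(-19 + 5)) - 2014258) = -1212679821306649921/(1336171385071*((300186 + 2*5*(-14)) - 2014258)) = -1212679821306649921/(1336171385071*((300186 - 140) - 2014258)) = -1212679821306649921/(1336171385071*(300046 - 2014258)) = -1212679821306649921/1336171385071/(-1714212) = -1212679821306649921/1336171385071*(-1/1714212) = 1212679821306649921/2290481022345329052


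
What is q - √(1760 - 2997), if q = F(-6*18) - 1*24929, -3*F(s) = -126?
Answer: -24887 - I*√1237 ≈ -24887.0 - 35.171*I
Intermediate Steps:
F(s) = 42 (F(s) = -⅓*(-126) = 42)
q = -24887 (q = 42 - 1*24929 = 42 - 24929 = -24887)
q - √(1760 - 2997) = -24887 - √(1760 - 2997) = -24887 - √(-1237) = -24887 - I*√1237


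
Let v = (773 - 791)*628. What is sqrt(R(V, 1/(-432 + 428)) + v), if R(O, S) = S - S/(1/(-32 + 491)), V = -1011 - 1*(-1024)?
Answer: I*sqrt(44758)/2 ≈ 105.78*I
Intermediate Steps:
V = 13 (V = -1011 + 1024 = 13)
v = -11304 (v = -18*628 = -11304)
R(O, S) = -458*S (R(O, S) = S - S/(1/459) = S - S/1/459 = S - S*459 = S - 459*S = -458*S)
sqrt(R(V, 1/(-432 + 428)) + v) = sqrt(-458/(-432 + 428) - 11304) = sqrt(-458/(-4) - 11304) = sqrt(-458*(-1/4) - 11304) = sqrt(229/2 - 11304) = sqrt(-22379/2) = I*sqrt(44758)/2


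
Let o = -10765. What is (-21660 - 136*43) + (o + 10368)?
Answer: -27905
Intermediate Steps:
(-21660 - 136*43) + (o + 10368) = (-21660 - 136*43) + (-10765 + 10368) = (-21660 - 5848) - 397 = -27508 - 397 = -27905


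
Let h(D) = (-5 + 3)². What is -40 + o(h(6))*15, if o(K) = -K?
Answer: -100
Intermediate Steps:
h(D) = 4 (h(D) = (-2)² = 4)
-40 + o(h(6))*15 = -40 - 1*4*15 = -40 - 4*15 = -40 - 60 = -100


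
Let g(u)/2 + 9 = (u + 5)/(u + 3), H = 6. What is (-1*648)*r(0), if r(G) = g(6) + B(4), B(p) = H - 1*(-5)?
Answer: 2952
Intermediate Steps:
g(u) = -18 + 2*(5 + u)/(3 + u) (g(u) = -18 + 2*((u + 5)/(u + 3)) = -18 + 2*((5 + u)/(3 + u)) = -18 + 2*(5 + u)/(3 + u))
B(p) = 11 (B(p) = 6 - 1*(-5) = 6 + 5 = 11)
r(G) = -41/9 (r(G) = 4*(-11 - 4*6)/(3 + 6) + 11 = 4*(-11 - 24)/9 + 11 = 4*(⅑)*(-35) + 11 = -140/9 + 11 = -41/9)
(-1*648)*r(0) = -1*648*(-41/9) = -648*(-41/9) = 2952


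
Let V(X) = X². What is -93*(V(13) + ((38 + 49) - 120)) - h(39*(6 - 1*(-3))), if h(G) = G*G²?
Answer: -43256199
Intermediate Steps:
h(G) = G³
-93*(V(13) + ((38 + 49) - 120)) - h(39*(6 - 1*(-3))) = -93*(13² + ((38 + 49) - 120)) - (39*(6 - 1*(-3)))³ = -93*(169 + (87 - 120)) - (39*(6 + 3))³ = -93*(169 - 33) - (39*9)³ = -93*136 - 1*351³ = -1*12648 - 1*43243551 = -12648 - 43243551 = -43256199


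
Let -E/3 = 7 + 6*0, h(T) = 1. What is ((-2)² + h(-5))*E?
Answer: -105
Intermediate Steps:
E = -21 (E = -3*(7 + 6*0) = -3*(7 + 0) = -3*7 = -21)
((-2)² + h(-5))*E = ((-2)² + 1)*(-21) = (4 + 1)*(-21) = 5*(-21) = -105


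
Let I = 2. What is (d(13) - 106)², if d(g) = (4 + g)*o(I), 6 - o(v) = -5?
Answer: 6561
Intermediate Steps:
o(v) = 11 (o(v) = 6 - 1*(-5) = 6 + 5 = 11)
d(g) = 44 + 11*g (d(g) = (4 + g)*11 = 44 + 11*g)
(d(13) - 106)² = ((44 + 11*13) - 106)² = ((44 + 143) - 106)² = (187 - 106)² = 81² = 6561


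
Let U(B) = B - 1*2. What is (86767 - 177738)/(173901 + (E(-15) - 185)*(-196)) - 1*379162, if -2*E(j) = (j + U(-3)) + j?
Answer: -78384630393/206731 ≈ -3.7916e+5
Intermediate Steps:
U(B) = -2 + B (U(B) = B - 2 = -2 + B)
E(j) = 5/2 - j (E(j) = -((j + (-2 - 3)) + j)/2 = -((j - 5) + j)/2 = -((-5 + j) + j)/2 = -(-5 + 2*j)/2 = 5/2 - j)
(86767 - 177738)/(173901 + (E(-15) - 185)*(-196)) - 1*379162 = (86767 - 177738)/(173901 + ((5/2 - 1*(-15)) - 185)*(-196)) - 1*379162 = -90971/(173901 + ((5/2 + 15) - 185)*(-196)) - 379162 = -90971/(173901 + (35/2 - 185)*(-196)) - 379162 = -90971/(173901 - 335/2*(-196)) - 379162 = -90971/(173901 + 32830) - 379162 = -90971/206731 - 379162 = -78384630393/206731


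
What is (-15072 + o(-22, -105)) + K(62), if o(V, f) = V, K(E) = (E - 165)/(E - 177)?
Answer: -1735707/115 ≈ -15093.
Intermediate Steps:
K(E) = (-165 + E)/(-177 + E)
(-15072 + o(-22, -105)) + K(62) = (-15072 - 22) + (-165 + 62)/(-177 + 62) = -15094 - 103/(-115) = -15094 - 1/115*(-103) = -15094 + 103/115 = -1735707/115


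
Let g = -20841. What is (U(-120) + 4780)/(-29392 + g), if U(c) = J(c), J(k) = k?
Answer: -4660/50233 ≈ -0.092768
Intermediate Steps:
U(c) = c
(U(-120) + 4780)/(-29392 + g) = (-120 + 4780)/(-29392 - 20841) = 4660/(-50233) = 4660*(-1/50233) = -4660/50233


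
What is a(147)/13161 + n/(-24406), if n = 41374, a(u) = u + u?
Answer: -89557975/53534561 ≈ -1.6729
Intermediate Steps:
a(u) = 2*u
a(147)/13161 + n/(-24406) = (2*147)/13161 + 41374/(-24406) = 294*(1/13161) + 41374*(-1/24406) = 98/4387 - 20687/12203 = -89557975/53534561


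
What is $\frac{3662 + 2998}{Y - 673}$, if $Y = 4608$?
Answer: $\frac{1332}{787} \approx 1.6925$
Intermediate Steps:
$\frac{3662 + 2998}{Y - 673} = \frac{3662 + 2998}{4608 - 673} = \frac{6660}{3935} = 6660 \cdot \frac{1}{3935} = \frac{1332}{787}$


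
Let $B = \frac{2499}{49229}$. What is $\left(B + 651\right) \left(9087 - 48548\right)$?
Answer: $- \frac{1264747858458}{49229} \approx -2.5691 \cdot 10^{7}$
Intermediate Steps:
$B = \frac{2499}{49229}$ ($B = 2499 \cdot \frac{1}{49229} = \frac{2499}{49229} \approx 0.050763$)
$\left(B + 651\right) \left(9087 - 48548\right) = \left(\frac{2499}{49229} + 651\right) \left(9087 - 48548\right) = \frac{32050578}{49229} \left(-39461\right) = - \frac{1264747858458}{49229}$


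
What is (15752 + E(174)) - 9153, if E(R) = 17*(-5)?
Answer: 6514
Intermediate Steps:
E(R) = -85
(15752 + E(174)) - 9153 = (15752 - 85) - 9153 = 15667 - 9153 = 6514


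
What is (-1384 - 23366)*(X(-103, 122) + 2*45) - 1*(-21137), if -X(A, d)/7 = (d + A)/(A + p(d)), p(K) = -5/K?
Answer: -28137782773/12571 ≈ -2.2383e+6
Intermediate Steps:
X(A, d) = -7*(A + d)/(A - 5/d) (X(A, d) = -7*(d + A)/(A - 5/d) = -7*(A + d)/(A - 5/d))
(-1384 - 23366)*(X(-103, 122) + 2*45) - 1*(-21137) = (-1384 - 23366)*(-7*122*(-103 + 122)/(-5 - 103*122) + 2*45) - 1*(-21137) = -24750*(-7*122*19/(-5 - 12566) + 90) + 21137 = -24750*(-7*122*19/(-12571) + 90) + 21137 = -24750*(-7*122*(-1/12571)*19 + 90) + 21137 = -24750*(16226/12571 + 90) + 21137 = -24750*1147616/12571 + 21137 = -28403496000/12571 + 21137 = -28137782773/12571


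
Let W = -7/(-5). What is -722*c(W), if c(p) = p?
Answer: -5054/5 ≈ -1010.8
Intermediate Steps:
W = 7/5 (W = -7*(-1/5) = 7/5 ≈ 1.4000)
-722*c(W) = -722*7/5 = -5054/5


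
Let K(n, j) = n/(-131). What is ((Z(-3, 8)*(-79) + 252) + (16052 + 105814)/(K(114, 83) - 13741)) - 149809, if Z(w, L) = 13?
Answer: -271095022486/1800185 ≈ -1.5059e+5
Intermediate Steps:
K(n, j) = -n/131 (K(n, j) = n*(-1/131) = -n/131)
((Z(-3, 8)*(-79) + 252) + (16052 + 105814)/(K(114, 83) - 13741)) - 149809 = ((13*(-79) + 252) + (16052 + 105814)/(-1/131*114 - 13741)) - 149809 = ((-1027 + 252) + 121866/(-114/131 - 13741)) - 149809 = (-775 + 121866/(-1800185/131)) - 149809 = (-775 + 121866*(-131/1800185)) - 149809 = (-775 - 15964446/1800185) - 149809 = -1411107821/1800185 - 149809 = -271095022486/1800185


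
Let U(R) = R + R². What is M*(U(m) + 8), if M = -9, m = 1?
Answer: -90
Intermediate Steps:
M*(U(m) + 8) = -9*(1*(1 + 1) + 8) = -9*(1*2 + 8) = -9*(2 + 8) = -9*10 = -90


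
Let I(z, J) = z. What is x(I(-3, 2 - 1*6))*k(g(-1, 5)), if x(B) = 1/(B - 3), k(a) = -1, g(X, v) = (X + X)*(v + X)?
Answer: ⅙ ≈ 0.16667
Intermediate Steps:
g(X, v) = 2*X*(X + v) (g(X, v) = (2*X)*(X + v) = 2*X*(X + v))
x(B) = 1/(-3 + B)
x(I(-3, 2 - 1*6))*k(g(-1, 5)) = -1/(-3 - 3) = -1/(-6) = -⅙*(-1) = ⅙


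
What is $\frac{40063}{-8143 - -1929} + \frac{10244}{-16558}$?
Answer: $- \frac{363509685}{51445706} \approx -7.0659$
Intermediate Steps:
$\frac{40063}{-8143 - -1929} + \frac{10244}{-16558} = \frac{40063}{-8143 + 1929} + 10244 \left(- \frac{1}{16558}\right) = \frac{40063}{-6214} - \frac{5122}{8279} = 40063 \left(- \frac{1}{6214}\right) - \frac{5122}{8279} = - \frac{40063}{6214} - \frac{5122}{8279} = - \frac{363509685}{51445706}$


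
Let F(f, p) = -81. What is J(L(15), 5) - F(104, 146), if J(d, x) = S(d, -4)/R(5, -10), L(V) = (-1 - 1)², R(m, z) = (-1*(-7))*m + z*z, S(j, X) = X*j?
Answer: 10919/135 ≈ 80.881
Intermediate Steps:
R(m, z) = z² + 7*m (R(m, z) = 7*m + z² = z² + 7*m)
L(V) = 4 (L(V) = (-2)² = 4)
J(d, x) = -4*d/135 (J(d, x) = (-4*d)/((-10)² + 7*5) = (-4*d)/(100 + 35) = -4*d/135)
J(L(15), 5) - F(104, 146) = -4/135*4 - 1*(-81) = -16/135 + 81 = 10919/135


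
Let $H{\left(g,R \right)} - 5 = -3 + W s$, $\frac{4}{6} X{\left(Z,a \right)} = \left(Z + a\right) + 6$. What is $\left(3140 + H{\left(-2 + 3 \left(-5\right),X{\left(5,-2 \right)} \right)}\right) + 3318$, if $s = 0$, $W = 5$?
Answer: $6460$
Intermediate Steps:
$X{\left(Z,a \right)} = 9 + \frac{3 Z}{2} + \frac{3 a}{2}$ ($X{\left(Z,a \right)} = \frac{3 \left(\left(Z + a\right) + 6\right)}{2} = \frac{3 \left(6 + Z + a\right)}{2} = 9 + \frac{3 Z}{2} + \frac{3 a}{2}$)
$H{\left(g,R \right)} = 2$ ($H{\left(g,R \right)} = 5 + \left(-3 + 5 \cdot 0\right) = 5 + \left(-3 + 0\right) = 5 - 3 = 2$)
$\left(3140 + H{\left(-2 + 3 \left(-5\right),X{\left(5,-2 \right)} \right)}\right) + 3318 = \left(3140 + 2\right) + 3318 = 3142 + 3318 = 6460$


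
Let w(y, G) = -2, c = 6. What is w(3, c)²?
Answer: 4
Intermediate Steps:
w(3, c)² = (-2)² = 4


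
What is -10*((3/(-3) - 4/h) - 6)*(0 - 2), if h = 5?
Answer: -156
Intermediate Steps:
-10*((3/(-3) - 4/h) - 6)*(0 - 2) = -10*((3/(-3) - 4/5) - 6)*(0 - 2) = -10*((3*(-1/3) - 4*1/5) - 6)*(-2) = -10*((-1 - 4/5) - 6)*(-2) = -10*(-9/5 - 6)*(-2) = -(-78)*(-2) = -10*78/5 = -156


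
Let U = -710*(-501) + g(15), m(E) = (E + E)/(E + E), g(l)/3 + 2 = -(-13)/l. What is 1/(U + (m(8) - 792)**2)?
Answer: 5/4906938 ≈ 1.0190e-6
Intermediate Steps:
g(l) = -6 + 39/l (g(l) = -6 + 3*(-(-13)/l) = -6 + 3*(13/l) = -6 + 39/l)
m(E) = 1 (m(E) = (2*E)/((2*E)) = (2*E)*(1/(2*E)) = 1)
U = 1778533/5 (U = -710*(-501) + (-6 + 39/15) = 355710 + (-6 + 39*(1/15)) = 355710 + (-6 + 13/5) = 355710 - 17/5 = 1778533/5 ≈ 3.5571e+5)
1/(U + (m(8) - 792)**2) = 1/(1778533/5 + (1 - 792)**2) = 1/(1778533/5 + (-791)**2) = 1/(1778533/5 + 625681) = 1/(4906938/5) = 5/4906938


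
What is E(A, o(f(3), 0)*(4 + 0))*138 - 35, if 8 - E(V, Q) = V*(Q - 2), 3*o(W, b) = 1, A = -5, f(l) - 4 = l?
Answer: 609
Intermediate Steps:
f(l) = 4 + l
o(W, b) = ⅓ (o(W, b) = (⅓)*1 = ⅓)
E(V, Q) = 8 - V*(-2 + Q) (E(V, Q) = 8 - V*(Q - 2) = 8 - V*(-2 + Q))
E(A, o(f(3), 0)*(4 + 0))*138 - 35 = (8 + 2*(-5) - 1*(4 + 0)/3*(-5))*138 - 35 = (8 - 10 - 1*(⅓)*4*(-5))*138 - 35 = (8 - 10 - 1*4/3*(-5))*138 - 35 = (8 - 10 + 20/3)*138 - 35 = (14/3)*138 - 35 = 644 - 35 = 609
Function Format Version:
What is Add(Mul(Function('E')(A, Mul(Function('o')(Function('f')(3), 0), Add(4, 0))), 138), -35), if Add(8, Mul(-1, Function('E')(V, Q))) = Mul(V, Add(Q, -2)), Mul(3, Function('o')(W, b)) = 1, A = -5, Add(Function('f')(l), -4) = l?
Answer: 609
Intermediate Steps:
Function('f')(l) = Add(4, l)
Function('o')(W, b) = Rational(1, 3) (Function('o')(W, b) = Mul(Rational(1, 3), 1) = Rational(1, 3))
Function('E')(V, Q) = Add(8, Mul(-1, V, Add(-2, Q))) (Function('E')(V, Q) = Add(8, Mul(-1, Mul(V, Add(Q, -2)))) = Add(8, Mul(-1, Mul(V, Add(-2, Q)))) = Add(8, Mul(-1, V, Add(-2, Q))))
Add(Mul(Function('E')(A, Mul(Function('o')(Function('f')(3), 0), Add(4, 0))), 138), -35) = Add(Mul(Add(8, Mul(2, -5), Mul(-1, Mul(Rational(1, 3), Add(4, 0)), -5)), 138), -35) = Add(Mul(Add(8, -10, Mul(-1, Mul(Rational(1, 3), 4), -5)), 138), -35) = Add(Mul(Add(8, -10, Mul(-1, Rational(4, 3), -5)), 138), -35) = Add(Mul(Add(8, -10, Rational(20, 3)), 138), -35) = Add(Mul(Rational(14, 3), 138), -35) = Add(644, -35) = 609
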